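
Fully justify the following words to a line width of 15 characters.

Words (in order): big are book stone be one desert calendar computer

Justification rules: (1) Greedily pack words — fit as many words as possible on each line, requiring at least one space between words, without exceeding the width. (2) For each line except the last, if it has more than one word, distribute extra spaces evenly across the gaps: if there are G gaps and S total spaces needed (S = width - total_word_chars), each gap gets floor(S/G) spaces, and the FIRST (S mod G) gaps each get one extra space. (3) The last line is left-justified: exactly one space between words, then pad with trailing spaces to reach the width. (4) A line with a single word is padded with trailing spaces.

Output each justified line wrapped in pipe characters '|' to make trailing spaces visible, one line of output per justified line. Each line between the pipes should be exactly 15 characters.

Answer: |big   are  book|
|stone   be  one|
|desert calendar|
|computer       |

Derivation:
Line 1: ['big', 'are', 'book'] (min_width=12, slack=3)
Line 2: ['stone', 'be', 'one'] (min_width=12, slack=3)
Line 3: ['desert', 'calendar'] (min_width=15, slack=0)
Line 4: ['computer'] (min_width=8, slack=7)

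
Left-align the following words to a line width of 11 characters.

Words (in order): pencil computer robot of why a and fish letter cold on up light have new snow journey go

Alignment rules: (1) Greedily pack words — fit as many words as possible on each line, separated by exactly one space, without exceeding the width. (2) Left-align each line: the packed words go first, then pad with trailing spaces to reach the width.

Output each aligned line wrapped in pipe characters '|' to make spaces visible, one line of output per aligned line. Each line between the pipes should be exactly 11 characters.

Line 1: ['pencil'] (min_width=6, slack=5)
Line 2: ['computer'] (min_width=8, slack=3)
Line 3: ['robot', 'of'] (min_width=8, slack=3)
Line 4: ['why', 'a', 'and'] (min_width=9, slack=2)
Line 5: ['fish', 'letter'] (min_width=11, slack=0)
Line 6: ['cold', 'on', 'up'] (min_width=10, slack=1)
Line 7: ['light', 'have'] (min_width=10, slack=1)
Line 8: ['new', 'snow'] (min_width=8, slack=3)
Line 9: ['journey', 'go'] (min_width=10, slack=1)

Answer: |pencil     |
|computer   |
|robot of   |
|why a and  |
|fish letter|
|cold on up |
|light have |
|new snow   |
|journey go |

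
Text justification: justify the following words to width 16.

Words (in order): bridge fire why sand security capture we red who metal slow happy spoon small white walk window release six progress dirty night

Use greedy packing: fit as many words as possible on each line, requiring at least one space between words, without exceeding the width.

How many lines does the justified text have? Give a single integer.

Line 1: ['bridge', 'fire', 'why'] (min_width=15, slack=1)
Line 2: ['sand', 'security'] (min_width=13, slack=3)
Line 3: ['capture', 'we', 'red'] (min_width=14, slack=2)
Line 4: ['who', 'metal', 'slow'] (min_width=14, slack=2)
Line 5: ['happy', 'spoon'] (min_width=11, slack=5)
Line 6: ['small', 'white', 'walk'] (min_width=16, slack=0)
Line 7: ['window', 'release'] (min_width=14, slack=2)
Line 8: ['six', 'progress'] (min_width=12, slack=4)
Line 9: ['dirty', 'night'] (min_width=11, slack=5)
Total lines: 9

Answer: 9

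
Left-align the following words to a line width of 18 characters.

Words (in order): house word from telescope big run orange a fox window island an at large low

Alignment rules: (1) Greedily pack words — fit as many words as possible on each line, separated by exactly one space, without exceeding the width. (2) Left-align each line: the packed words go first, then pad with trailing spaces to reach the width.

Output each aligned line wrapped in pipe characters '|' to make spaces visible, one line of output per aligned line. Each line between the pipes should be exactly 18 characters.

Answer: |house word from   |
|telescope big run |
|orange a fox      |
|window island an  |
|at large low      |

Derivation:
Line 1: ['house', 'word', 'from'] (min_width=15, slack=3)
Line 2: ['telescope', 'big', 'run'] (min_width=17, slack=1)
Line 3: ['orange', 'a', 'fox'] (min_width=12, slack=6)
Line 4: ['window', 'island', 'an'] (min_width=16, slack=2)
Line 5: ['at', 'large', 'low'] (min_width=12, slack=6)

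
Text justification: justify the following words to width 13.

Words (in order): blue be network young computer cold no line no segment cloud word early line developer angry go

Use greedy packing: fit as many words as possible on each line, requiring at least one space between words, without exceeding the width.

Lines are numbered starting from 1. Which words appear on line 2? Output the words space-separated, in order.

Answer: network young

Derivation:
Line 1: ['blue', 'be'] (min_width=7, slack=6)
Line 2: ['network', 'young'] (min_width=13, slack=0)
Line 3: ['computer', 'cold'] (min_width=13, slack=0)
Line 4: ['no', 'line', 'no'] (min_width=10, slack=3)
Line 5: ['segment', 'cloud'] (min_width=13, slack=0)
Line 6: ['word', 'early'] (min_width=10, slack=3)
Line 7: ['line'] (min_width=4, slack=9)
Line 8: ['developer'] (min_width=9, slack=4)
Line 9: ['angry', 'go'] (min_width=8, slack=5)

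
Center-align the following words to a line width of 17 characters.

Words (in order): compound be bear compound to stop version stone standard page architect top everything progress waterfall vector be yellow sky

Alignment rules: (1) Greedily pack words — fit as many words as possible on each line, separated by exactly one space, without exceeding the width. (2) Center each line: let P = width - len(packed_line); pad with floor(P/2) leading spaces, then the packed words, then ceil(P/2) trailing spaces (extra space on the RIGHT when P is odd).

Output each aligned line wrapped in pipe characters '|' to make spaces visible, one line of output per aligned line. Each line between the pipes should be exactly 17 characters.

Line 1: ['compound', 'be', 'bear'] (min_width=16, slack=1)
Line 2: ['compound', 'to', 'stop'] (min_width=16, slack=1)
Line 3: ['version', 'stone'] (min_width=13, slack=4)
Line 4: ['standard', 'page'] (min_width=13, slack=4)
Line 5: ['architect', 'top'] (min_width=13, slack=4)
Line 6: ['everything'] (min_width=10, slack=7)
Line 7: ['progress'] (min_width=8, slack=9)
Line 8: ['waterfall', 'vector'] (min_width=16, slack=1)
Line 9: ['be', 'yellow', 'sky'] (min_width=13, slack=4)

Answer: |compound be bear |
|compound to stop |
|  version stone  |
|  standard page  |
|  architect top  |
|   everything    |
|    progress     |
|waterfall vector |
|  be yellow sky  |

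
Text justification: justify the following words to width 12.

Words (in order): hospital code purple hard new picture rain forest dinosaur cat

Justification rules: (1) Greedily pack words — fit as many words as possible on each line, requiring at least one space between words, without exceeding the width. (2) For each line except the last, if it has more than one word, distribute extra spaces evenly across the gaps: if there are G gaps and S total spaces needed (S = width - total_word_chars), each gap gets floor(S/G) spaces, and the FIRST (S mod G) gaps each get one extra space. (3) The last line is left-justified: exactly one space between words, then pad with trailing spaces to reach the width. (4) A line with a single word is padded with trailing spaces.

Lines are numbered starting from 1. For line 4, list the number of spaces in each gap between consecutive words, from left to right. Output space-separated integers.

Line 1: ['hospital'] (min_width=8, slack=4)
Line 2: ['code', 'purple'] (min_width=11, slack=1)
Line 3: ['hard', 'new'] (min_width=8, slack=4)
Line 4: ['picture', 'rain'] (min_width=12, slack=0)
Line 5: ['forest'] (min_width=6, slack=6)
Line 6: ['dinosaur', 'cat'] (min_width=12, slack=0)

Answer: 1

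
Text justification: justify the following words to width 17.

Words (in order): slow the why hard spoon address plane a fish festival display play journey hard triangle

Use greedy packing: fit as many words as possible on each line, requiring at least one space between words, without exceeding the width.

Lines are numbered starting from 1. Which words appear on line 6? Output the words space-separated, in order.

Line 1: ['slow', 'the', 'why', 'hard'] (min_width=17, slack=0)
Line 2: ['spoon', 'address'] (min_width=13, slack=4)
Line 3: ['plane', 'a', 'fish'] (min_width=12, slack=5)
Line 4: ['festival', 'display'] (min_width=16, slack=1)
Line 5: ['play', 'journey', 'hard'] (min_width=17, slack=0)
Line 6: ['triangle'] (min_width=8, slack=9)

Answer: triangle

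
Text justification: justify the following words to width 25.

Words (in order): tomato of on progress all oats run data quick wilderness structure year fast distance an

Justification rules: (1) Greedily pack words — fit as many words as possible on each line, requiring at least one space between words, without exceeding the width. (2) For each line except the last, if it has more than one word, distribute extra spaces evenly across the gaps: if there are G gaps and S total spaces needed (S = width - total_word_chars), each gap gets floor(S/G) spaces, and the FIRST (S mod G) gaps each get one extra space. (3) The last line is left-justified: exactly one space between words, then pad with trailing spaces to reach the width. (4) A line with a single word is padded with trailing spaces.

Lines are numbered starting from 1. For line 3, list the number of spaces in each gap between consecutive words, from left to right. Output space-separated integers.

Line 1: ['tomato', 'of', 'on', 'progress', 'all'] (min_width=25, slack=0)
Line 2: ['oats', 'run', 'data', 'quick'] (min_width=19, slack=6)
Line 3: ['wilderness', 'structure', 'year'] (min_width=25, slack=0)
Line 4: ['fast', 'distance', 'an'] (min_width=16, slack=9)

Answer: 1 1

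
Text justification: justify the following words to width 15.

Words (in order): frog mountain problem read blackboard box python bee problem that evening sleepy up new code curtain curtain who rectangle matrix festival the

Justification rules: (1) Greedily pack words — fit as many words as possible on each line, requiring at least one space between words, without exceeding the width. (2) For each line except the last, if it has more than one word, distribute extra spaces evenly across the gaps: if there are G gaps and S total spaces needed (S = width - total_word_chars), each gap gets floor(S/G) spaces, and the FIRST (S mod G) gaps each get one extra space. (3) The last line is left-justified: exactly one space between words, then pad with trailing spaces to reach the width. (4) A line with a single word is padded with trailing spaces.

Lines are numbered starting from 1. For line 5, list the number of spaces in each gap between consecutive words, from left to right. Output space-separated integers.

Line 1: ['frog', 'mountain'] (min_width=13, slack=2)
Line 2: ['problem', 'read'] (min_width=12, slack=3)
Line 3: ['blackboard', 'box'] (min_width=14, slack=1)
Line 4: ['python', 'bee'] (min_width=10, slack=5)
Line 5: ['problem', 'that'] (min_width=12, slack=3)
Line 6: ['evening', 'sleepy'] (min_width=14, slack=1)
Line 7: ['up', 'new', 'code'] (min_width=11, slack=4)
Line 8: ['curtain', 'curtain'] (min_width=15, slack=0)
Line 9: ['who', 'rectangle'] (min_width=13, slack=2)
Line 10: ['matrix', 'festival'] (min_width=15, slack=0)
Line 11: ['the'] (min_width=3, slack=12)

Answer: 4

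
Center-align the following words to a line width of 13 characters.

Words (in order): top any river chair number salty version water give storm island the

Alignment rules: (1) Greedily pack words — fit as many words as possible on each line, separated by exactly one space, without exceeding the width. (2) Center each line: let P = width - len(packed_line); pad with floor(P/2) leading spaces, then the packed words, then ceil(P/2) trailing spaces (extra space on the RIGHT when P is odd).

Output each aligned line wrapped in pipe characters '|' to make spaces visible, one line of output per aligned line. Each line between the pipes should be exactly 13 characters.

Line 1: ['top', 'any', 'river'] (min_width=13, slack=0)
Line 2: ['chair', 'number'] (min_width=12, slack=1)
Line 3: ['salty', 'version'] (min_width=13, slack=0)
Line 4: ['water', 'give'] (min_width=10, slack=3)
Line 5: ['storm', 'island'] (min_width=12, slack=1)
Line 6: ['the'] (min_width=3, slack=10)

Answer: |top any river|
|chair number |
|salty version|
| water give  |
|storm island |
|     the     |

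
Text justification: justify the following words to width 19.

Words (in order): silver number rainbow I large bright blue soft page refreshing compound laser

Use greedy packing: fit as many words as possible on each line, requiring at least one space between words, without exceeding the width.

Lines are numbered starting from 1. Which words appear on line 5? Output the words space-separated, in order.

Line 1: ['silver', 'number'] (min_width=13, slack=6)
Line 2: ['rainbow', 'I', 'large'] (min_width=15, slack=4)
Line 3: ['bright', 'blue', 'soft'] (min_width=16, slack=3)
Line 4: ['page', 'refreshing'] (min_width=15, slack=4)
Line 5: ['compound', 'laser'] (min_width=14, slack=5)

Answer: compound laser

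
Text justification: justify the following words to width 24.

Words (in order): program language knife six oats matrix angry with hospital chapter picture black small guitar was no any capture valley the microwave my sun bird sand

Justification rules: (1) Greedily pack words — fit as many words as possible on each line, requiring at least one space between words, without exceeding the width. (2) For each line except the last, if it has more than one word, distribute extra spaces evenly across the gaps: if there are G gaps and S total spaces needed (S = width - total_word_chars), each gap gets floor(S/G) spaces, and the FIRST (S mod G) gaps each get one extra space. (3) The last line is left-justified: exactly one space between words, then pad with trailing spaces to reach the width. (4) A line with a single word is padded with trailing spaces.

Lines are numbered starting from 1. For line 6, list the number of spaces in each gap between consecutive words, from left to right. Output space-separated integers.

Line 1: ['program', 'language', 'knife'] (min_width=22, slack=2)
Line 2: ['six', 'oats', 'matrix', 'angry'] (min_width=21, slack=3)
Line 3: ['with', 'hospital', 'chapter'] (min_width=21, slack=3)
Line 4: ['picture', 'black', 'small'] (min_width=19, slack=5)
Line 5: ['guitar', 'was', 'no', 'any'] (min_width=17, slack=7)
Line 6: ['capture', 'valley', 'the'] (min_width=18, slack=6)
Line 7: ['microwave', 'my', 'sun', 'bird'] (min_width=21, slack=3)
Line 8: ['sand'] (min_width=4, slack=20)

Answer: 4 4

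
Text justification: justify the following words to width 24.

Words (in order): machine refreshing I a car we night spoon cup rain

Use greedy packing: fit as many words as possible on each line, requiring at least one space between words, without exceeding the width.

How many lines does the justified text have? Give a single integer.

Line 1: ['machine', 'refreshing', 'I', 'a'] (min_width=22, slack=2)
Line 2: ['car', 'we', 'night', 'spoon', 'cup'] (min_width=22, slack=2)
Line 3: ['rain'] (min_width=4, slack=20)
Total lines: 3

Answer: 3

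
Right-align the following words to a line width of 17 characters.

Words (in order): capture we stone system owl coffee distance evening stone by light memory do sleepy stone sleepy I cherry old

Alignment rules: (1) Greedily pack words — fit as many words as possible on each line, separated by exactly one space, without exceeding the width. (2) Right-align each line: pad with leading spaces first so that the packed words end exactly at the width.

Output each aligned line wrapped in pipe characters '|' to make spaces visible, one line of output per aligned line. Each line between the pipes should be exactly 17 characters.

Answer: | capture we stone|
|system owl coffee|
| distance evening|
|   stone by light|
| memory do sleepy|
|   stone sleepy I|
|       cherry old|

Derivation:
Line 1: ['capture', 'we', 'stone'] (min_width=16, slack=1)
Line 2: ['system', 'owl', 'coffee'] (min_width=17, slack=0)
Line 3: ['distance', 'evening'] (min_width=16, slack=1)
Line 4: ['stone', 'by', 'light'] (min_width=14, slack=3)
Line 5: ['memory', 'do', 'sleepy'] (min_width=16, slack=1)
Line 6: ['stone', 'sleepy', 'I'] (min_width=14, slack=3)
Line 7: ['cherry', 'old'] (min_width=10, slack=7)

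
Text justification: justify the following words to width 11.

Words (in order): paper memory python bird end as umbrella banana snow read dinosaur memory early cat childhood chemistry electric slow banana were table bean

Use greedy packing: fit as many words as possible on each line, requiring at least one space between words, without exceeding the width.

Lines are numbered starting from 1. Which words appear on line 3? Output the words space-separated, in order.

Answer: python bird

Derivation:
Line 1: ['paper'] (min_width=5, slack=6)
Line 2: ['memory'] (min_width=6, slack=5)
Line 3: ['python', 'bird'] (min_width=11, slack=0)
Line 4: ['end', 'as'] (min_width=6, slack=5)
Line 5: ['umbrella'] (min_width=8, slack=3)
Line 6: ['banana', 'snow'] (min_width=11, slack=0)
Line 7: ['read'] (min_width=4, slack=7)
Line 8: ['dinosaur'] (min_width=8, slack=3)
Line 9: ['memory'] (min_width=6, slack=5)
Line 10: ['early', 'cat'] (min_width=9, slack=2)
Line 11: ['childhood'] (min_width=9, slack=2)
Line 12: ['chemistry'] (min_width=9, slack=2)
Line 13: ['electric'] (min_width=8, slack=3)
Line 14: ['slow', 'banana'] (min_width=11, slack=0)
Line 15: ['were', 'table'] (min_width=10, slack=1)
Line 16: ['bean'] (min_width=4, slack=7)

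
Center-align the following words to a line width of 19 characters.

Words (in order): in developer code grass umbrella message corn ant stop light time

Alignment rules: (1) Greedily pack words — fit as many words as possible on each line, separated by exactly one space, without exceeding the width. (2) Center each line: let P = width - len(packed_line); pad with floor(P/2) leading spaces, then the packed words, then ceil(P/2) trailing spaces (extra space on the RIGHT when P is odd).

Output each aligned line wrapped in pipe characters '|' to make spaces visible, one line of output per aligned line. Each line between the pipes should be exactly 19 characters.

Answer: | in developer code |
|  grass umbrella   |
| message corn ant  |
|  stop light time  |

Derivation:
Line 1: ['in', 'developer', 'code'] (min_width=17, slack=2)
Line 2: ['grass', 'umbrella'] (min_width=14, slack=5)
Line 3: ['message', 'corn', 'ant'] (min_width=16, slack=3)
Line 4: ['stop', 'light', 'time'] (min_width=15, slack=4)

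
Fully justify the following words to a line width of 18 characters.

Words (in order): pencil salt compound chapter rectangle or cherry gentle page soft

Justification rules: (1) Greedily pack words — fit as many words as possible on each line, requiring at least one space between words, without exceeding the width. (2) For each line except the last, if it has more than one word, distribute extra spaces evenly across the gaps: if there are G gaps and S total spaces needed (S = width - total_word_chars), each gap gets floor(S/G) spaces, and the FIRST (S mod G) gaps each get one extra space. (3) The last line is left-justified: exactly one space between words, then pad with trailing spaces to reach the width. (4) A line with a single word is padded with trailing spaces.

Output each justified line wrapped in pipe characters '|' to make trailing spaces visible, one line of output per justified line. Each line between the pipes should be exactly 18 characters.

Line 1: ['pencil', 'salt'] (min_width=11, slack=7)
Line 2: ['compound', 'chapter'] (min_width=16, slack=2)
Line 3: ['rectangle', 'or'] (min_width=12, slack=6)
Line 4: ['cherry', 'gentle', 'page'] (min_width=18, slack=0)
Line 5: ['soft'] (min_width=4, slack=14)

Answer: |pencil        salt|
|compound   chapter|
|rectangle       or|
|cherry gentle page|
|soft              |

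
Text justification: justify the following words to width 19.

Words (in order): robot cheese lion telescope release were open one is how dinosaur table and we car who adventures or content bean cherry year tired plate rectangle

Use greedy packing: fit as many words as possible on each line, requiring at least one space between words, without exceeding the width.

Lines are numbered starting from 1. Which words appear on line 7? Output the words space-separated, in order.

Answer: content bean cherry

Derivation:
Line 1: ['robot', 'cheese', 'lion'] (min_width=17, slack=2)
Line 2: ['telescope', 'release'] (min_width=17, slack=2)
Line 3: ['were', 'open', 'one', 'is'] (min_width=16, slack=3)
Line 4: ['how', 'dinosaur', 'table'] (min_width=18, slack=1)
Line 5: ['and', 'we', 'car', 'who'] (min_width=14, slack=5)
Line 6: ['adventures', 'or'] (min_width=13, slack=6)
Line 7: ['content', 'bean', 'cherry'] (min_width=19, slack=0)
Line 8: ['year', 'tired', 'plate'] (min_width=16, slack=3)
Line 9: ['rectangle'] (min_width=9, slack=10)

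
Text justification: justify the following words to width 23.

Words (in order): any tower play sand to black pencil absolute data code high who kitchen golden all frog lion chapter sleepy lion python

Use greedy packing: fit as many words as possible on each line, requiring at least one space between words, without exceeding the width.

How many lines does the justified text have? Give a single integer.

Answer: 6

Derivation:
Line 1: ['any', 'tower', 'play', 'sand', 'to'] (min_width=22, slack=1)
Line 2: ['black', 'pencil', 'absolute'] (min_width=21, slack=2)
Line 3: ['data', 'code', 'high', 'who'] (min_width=18, slack=5)
Line 4: ['kitchen', 'golden', 'all', 'frog'] (min_width=23, slack=0)
Line 5: ['lion', 'chapter', 'sleepy'] (min_width=19, slack=4)
Line 6: ['lion', 'python'] (min_width=11, slack=12)
Total lines: 6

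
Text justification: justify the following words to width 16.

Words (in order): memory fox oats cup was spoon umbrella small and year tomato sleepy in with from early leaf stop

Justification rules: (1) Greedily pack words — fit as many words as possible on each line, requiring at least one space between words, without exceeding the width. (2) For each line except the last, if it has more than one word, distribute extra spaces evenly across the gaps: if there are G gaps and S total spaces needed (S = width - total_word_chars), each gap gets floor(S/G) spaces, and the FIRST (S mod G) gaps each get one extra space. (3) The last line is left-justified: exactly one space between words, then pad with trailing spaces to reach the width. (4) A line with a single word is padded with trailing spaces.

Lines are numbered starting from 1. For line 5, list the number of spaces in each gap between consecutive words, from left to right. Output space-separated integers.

Line 1: ['memory', 'fox', 'oats'] (min_width=15, slack=1)
Line 2: ['cup', 'was', 'spoon'] (min_width=13, slack=3)
Line 3: ['umbrella', 'small'] (min_width=14, slack=2)
Line 4: ['and', 'year', 'tomato'] (min_width=15, slack=1)
Line 5: ['sleepy', 'in', 'with'] (min_width=14, slack=2)
Line 6: ['from', 'early', 'leaf'] (min_width=15, slack=1)
Line 7: ['stop'] (min_width=4, slack=12)

Answer: 2 2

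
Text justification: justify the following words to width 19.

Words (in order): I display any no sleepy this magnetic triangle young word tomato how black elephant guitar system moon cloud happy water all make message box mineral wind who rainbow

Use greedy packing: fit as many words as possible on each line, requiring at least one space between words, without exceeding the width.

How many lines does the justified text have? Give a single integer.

Line 1: ['I', 'display', 'any', 'no'] (min_width=16, slack=3)
Line 2: ['sleepy', 'this'] (min_width=11, slack=8)
Line 3: ['magnetic', 'triangle'] (min_width=17, slack=2)
Line 4: ['young', 'word', 'tomato'] (min_width=17, slack=2)
Line 5: ['how', 'black', 'elephant'] (min_width=18, slack=1)
Line 6: ['guitar', 'system', 'moon'] (min_width=18, slack=1)
Line 7: ['cloud', 'happy', 'water'] (min_width=17, slack=2)
Line 8: ['all', 'make', 'message'] (min_width=16, slack=3)
Line 9: ['box', 'mineral', 'wind'] (min_width=16, slack=3)
Line 10: ['who', 'rainbow'] (min_width=11, slack=8)
Total lines: 10

Answer: 10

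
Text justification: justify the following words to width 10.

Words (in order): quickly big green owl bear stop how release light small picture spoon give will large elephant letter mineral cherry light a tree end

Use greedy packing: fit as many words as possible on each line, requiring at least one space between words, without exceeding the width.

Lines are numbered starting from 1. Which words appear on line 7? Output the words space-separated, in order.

Line 1: ['quickly'] (min_width=7, slack=3)
Line 2: ['big', 'green'] (min_width=9, slack=1)
Line 3: ['owl', 'bear'] (min_width=8, slack=2)
Line 4: ['stop', 'how'] (min_width=8, slack=2)
Line 5: ['release'] (min_width=7, slack=3)
Line 6: ['light'] (min_width=5, slack=5)
Line 7: ['small'] (min_width=5, slack=5)
Line 8: ['picture'] (min_width=7, slack=3)
Line 9: ['spoon', 'give'] (min_width=10, slack=0)
Line 10: ['will', 'large'] (min_width=10, slack=0)
Line 11: ['elephant'] (min_width=8, slack=2)
Line 12: ['letter'] (min_width=6, slack=4)
Line 13: ['mineral'] (min_width=7, slack=3)
Line 14: ['cherry'] (min_width=6, slack=4)
Line 15: ['light', 'a'] (min_width=7, slack=3)
Line 16: ['tree', 'end'] (min_width=8, slack=2)

Answer: small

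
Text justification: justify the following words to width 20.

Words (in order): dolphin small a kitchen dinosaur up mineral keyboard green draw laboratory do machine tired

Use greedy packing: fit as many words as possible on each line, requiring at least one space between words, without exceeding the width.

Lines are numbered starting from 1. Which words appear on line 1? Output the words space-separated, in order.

Line 1: ['dolphin', 'small', 'a'] (min_width=15, slack=5)
Line 2: ['kitchen', 'dinosaur', 'up'] (min_width=19, slack=1)
Line 3: ['mineral', 'keyboard'] (min_width=16, slack=4)
Line 4: ['green', 'draw'] (min_width=10, slack=10)
Line 5: ['laboratory', 'do'] (min_width=13, slack=7)
Line 6: ['machine', 'tired'] (min_width=13, slack=7)

Answer: dolphin small a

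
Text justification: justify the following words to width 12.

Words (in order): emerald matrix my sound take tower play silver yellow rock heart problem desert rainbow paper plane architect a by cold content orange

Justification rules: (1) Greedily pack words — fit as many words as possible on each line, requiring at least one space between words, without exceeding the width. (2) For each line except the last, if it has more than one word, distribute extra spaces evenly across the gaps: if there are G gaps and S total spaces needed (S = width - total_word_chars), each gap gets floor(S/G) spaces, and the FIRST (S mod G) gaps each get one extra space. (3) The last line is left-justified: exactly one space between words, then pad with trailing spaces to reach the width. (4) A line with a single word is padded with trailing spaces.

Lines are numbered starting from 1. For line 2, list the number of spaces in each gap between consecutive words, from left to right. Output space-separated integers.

Line 1: ['emerald'] (min_width=7, slack=5)
Line 2: ['matrix', 'my'] (min_width=9, slack=3)
Line 3: ['sound', 'take'] (min_width=10, slack=2)
Line 4: ['tower', 'play'] (min_width=10, slack=2)
Line 5: ['silver'] (min_width=6, slack=6)
Line 6: ['yellow', 'rock'] (min_width=11, slack=1)
Line 7: ['heart'] (min_width=5, slack=7)
Line 8: ['problem'] (min_width=7, slack=5)
Line 9: ['desert'] (min_width=6, slack=6)
Line 10: ['rainbow'] (min_width=7, slack=5)
Line 11: ['paper', 'plane'] (min_width=11, slack=1)
Line 12: ['architect', 'a'] (min_width=11, slack=1)
Line 13: ['by', 'cold'] (min_width=7, slack=5)
Line 14: ['content'] (min_width=7, slack=5)
Line 15: ['orange'] (min_width=6, slack=6)

Answer: 4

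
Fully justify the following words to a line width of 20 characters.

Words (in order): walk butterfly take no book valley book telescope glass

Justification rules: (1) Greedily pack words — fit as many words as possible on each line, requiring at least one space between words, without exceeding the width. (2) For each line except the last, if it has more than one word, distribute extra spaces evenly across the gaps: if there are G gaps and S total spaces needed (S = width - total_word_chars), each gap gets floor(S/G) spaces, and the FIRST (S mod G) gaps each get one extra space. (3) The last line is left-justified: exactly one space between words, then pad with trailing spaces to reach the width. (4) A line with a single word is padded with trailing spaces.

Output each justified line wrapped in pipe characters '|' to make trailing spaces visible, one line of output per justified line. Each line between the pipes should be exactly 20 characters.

Answer: |walk  butterfly take|
|no  book valley book|
|telescope glass     |

Derivation:
Line 1: ['walk', 'butterfly', 'take'] (min_width=19, slack=1)
Line 2: ['no', 'book', 'valley', 'book'] (min_width=19, slack=1)
Line 3: ['telescope', 'glass'] (min_width=15, slack=5)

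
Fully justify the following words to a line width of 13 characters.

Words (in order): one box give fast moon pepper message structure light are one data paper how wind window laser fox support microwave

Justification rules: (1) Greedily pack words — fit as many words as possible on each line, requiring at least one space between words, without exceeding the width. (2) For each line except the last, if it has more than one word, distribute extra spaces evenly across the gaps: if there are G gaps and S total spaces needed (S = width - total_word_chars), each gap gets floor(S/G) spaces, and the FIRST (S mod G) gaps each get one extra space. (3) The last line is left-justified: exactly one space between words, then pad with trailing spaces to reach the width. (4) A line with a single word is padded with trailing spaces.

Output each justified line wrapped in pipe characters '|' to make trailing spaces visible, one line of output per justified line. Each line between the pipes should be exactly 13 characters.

Answer: |one  box give|
|fast     moon|
|pepper       |
|message      |
|structure    |
|light are one|
|data    paper|
|how      wind|
|window  laser|
|fox   support|
|microwave    |

Derivation:
Line 1: ['one', 'box', 'give'] (min_width=12, slack=1)
Line 2: ['fast', 'moon'] (min_width=9, slack=4)
Line 3: ['pepper'] (min_width=6, slack=7)
Line 4: ['message'] (min_width=7, slack=6)
Line 5: ['structure'] (min_width=9, slack=4)
Line 6: ['light', 'are', 'one'] (min_width=13, slack=0)
Line 7: ['data', 'paper'] (min_width=10, slack=3)
Line 8: ['how', 'wind'] (min_width=8, slack=5)
Line 9: ['window', 'laser'] (min_width=12, slack=1)
Line 10: ['fox', 'support'] (min_width=11, slack=2)
Line 11: ['microwave'] (min_width=9, slack=4)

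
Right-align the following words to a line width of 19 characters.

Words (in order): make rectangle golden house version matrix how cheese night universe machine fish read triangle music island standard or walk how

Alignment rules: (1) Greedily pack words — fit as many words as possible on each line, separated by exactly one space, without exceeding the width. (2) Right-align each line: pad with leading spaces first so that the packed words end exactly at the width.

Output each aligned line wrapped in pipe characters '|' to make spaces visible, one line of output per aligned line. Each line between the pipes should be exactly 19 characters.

Answer: |     make rectangle|
|       golden house|
| version matrix how|
|       cheese night|
|   universe machine|
| fish read triangle|
|       music island|
|   standard or walk|
|                how|

Derivation:
Line 1: ['make', 'rectangle'] (min_width=14, slack=5)
Line 2: ['golden', 'house'] (min_width=12, slack=7)
Line 3: ['version', 'matrix', 'how'] (min_width=18, slack=1)
Line 4: ['cheese', 'night'] (min_width=12, slack=7)
Line 5: ['universe', 'machine'] (min_width=16, slack=3)
Line 6: ['fish', 'read', 'triangle'] (min_width=18, slack=1)
Line 7: ['music', 'island'] (min_width=12, slack=7)
Line 8: ['standard', 'or', 'walk'] (min_width=16, slack=3)
Line 9: ['how'] (min_width=3, slack=16)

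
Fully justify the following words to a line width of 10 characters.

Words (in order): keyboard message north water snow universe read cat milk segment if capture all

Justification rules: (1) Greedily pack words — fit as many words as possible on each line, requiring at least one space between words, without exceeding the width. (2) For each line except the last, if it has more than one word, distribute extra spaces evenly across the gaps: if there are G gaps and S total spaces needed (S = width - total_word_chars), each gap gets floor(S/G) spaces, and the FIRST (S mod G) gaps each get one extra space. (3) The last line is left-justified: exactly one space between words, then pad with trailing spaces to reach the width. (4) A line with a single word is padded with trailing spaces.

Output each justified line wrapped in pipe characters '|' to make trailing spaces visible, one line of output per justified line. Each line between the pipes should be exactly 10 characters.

Answer: |keyboard  |
|message   |
|north     |
|water snow|
|universe  |
|read   cat|
|milk      |
|segment if|
|capture   |
|all       |

Derivation:
Line 1: ['keyboard'] (min_width=8, slack=2)
Line 2: ['message'] (min_width=7, slack=3)
Line 3: ['north'] (min_width=5, slack=5)
Line 4: ['water', 'snow'] (min_width=10, slack=0)
Line 5: ['universe'] (min_width=8, slack=2)
Line 6: ['read', 'cat'] (min_width=8, slack=2)
Line 7: ['milk'] (min_width=4, slack=6)
Line 8: ['segment', 'if'] (min_width=10, slack=0)
Line 9: ['capture'] (min_width=7, slack=3)
Line 10: ['all'] (min_width=3, slack=7)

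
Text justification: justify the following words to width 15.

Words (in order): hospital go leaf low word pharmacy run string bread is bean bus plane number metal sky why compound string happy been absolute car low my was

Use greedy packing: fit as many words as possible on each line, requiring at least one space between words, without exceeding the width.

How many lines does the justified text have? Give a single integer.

Line 1: ['hospital', 'go'] (min_width=11, slack=4)
Line 2: ['leaf', 'low', 'word'] (min_width=13, slack=2)
Line 3: ['pharmacy', 'run'] (min_width=12, slack=3)
Line 4: ['string', 'bread', 'is'] (min_width=15, slack=0)
Line 5: ['bean', 'bus', 'plane'] (min_width=14, slack=1)
Line 6: ['number', 'metal'] (min_width=12, slack=3)
Line 7: ['sky', 'why'] (min_width=7, slack=8)
Line 8: ['compound', 'string'] (min_width=15, slack=0)
Line 9: ['happy', 'been'] (min_width=10, slack=5)
Line 10: ['absolute', 'car'] (min_width=12, slack=3)
Line 11: ['low', 'my', 'was'] (min_width=10, slack=5)
Total lines: 11

Answer: 11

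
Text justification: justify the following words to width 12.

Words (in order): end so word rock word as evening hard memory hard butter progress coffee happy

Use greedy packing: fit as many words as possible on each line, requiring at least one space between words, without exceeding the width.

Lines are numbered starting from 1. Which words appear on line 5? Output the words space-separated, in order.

Line 1: ['end', 'so', 'word'] (min_width=11, slack=1)
Line 2: ['rock', 'word', 'as'] (min_width=12, slack=0)
Line 3: ['evening', 'hard'] (min_width=12, slack=0)
Line 4: ['memory', 'hard'] (min_width=11, slack=1)
Line 5: ['butter'] (min_width=6, slack=6)
Line 6: ['progress'] (min_width=8, slack=4)
Line 7: ['coffee', 'happy'] (min_width=12, slack=0)

Answer: butter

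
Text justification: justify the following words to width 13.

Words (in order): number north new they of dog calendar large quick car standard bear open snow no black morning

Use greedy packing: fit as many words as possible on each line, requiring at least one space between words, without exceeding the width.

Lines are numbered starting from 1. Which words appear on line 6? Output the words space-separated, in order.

Line 1: ['number', 'north'] (min_width=12, slack=1)
Line 2: ['new', 'they', 'of'] (min_width=11, slack=2)
Line 3: ['dog', 'calendar'] (min_width=12, slack=1)
Line 4: ['large', 'quick'] (min_width=11, slack=2)
Line 5: ['car', 'standard'] (min_width=12, slack=1)
Line 6: ['bear', 'open'] (min_width=9, slack=4)
Line 7: ['snow', 'no', 'black'] (min_width=13, slack=0)
Line 8: ['morning'] (min_width=7, slack=6)

Answer: bear open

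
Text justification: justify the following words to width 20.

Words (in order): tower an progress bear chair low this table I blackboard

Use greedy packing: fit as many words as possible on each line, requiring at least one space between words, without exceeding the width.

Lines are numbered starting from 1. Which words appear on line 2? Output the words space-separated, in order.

Answer: bear chair low this

Derivation:
Line 1: ['tower', 'an', 'progress'] (min_width=17, slack=3)
Line 2: ['bear', 'chair', 'low', 'this'] (min_width=19, slack=1)
Line 3: ['table', 'I', 'blackboard'] (min_width=18, slack=2)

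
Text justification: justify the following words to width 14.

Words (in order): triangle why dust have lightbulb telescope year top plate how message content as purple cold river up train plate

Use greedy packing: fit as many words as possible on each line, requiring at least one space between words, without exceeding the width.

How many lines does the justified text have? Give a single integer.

Line 1: ['triangle', 'why'] (min_width=12, slack=2)
Line 2: ['dust', 'have'] (min_width=9, slack=5)
Line 3: ['lightbulb'] (min_width=9, slack=5)
Line 4: ['telescope', 'year'] (min_width=14, slack=0)
Line 5: ['top', 'plate', 'how'] (min_width=13, slack=1)
Line 6: ['message'] (min_width=7, slack=7)
Line 7: ['content', 'as'] (min_width=10, slack=4)
Line 8: ['purple', 'cold'] (min_width=11, slack=3)
Line 9: ['river', 'up', 'train'] (min_width=14, slack=0)
Line 10: ['plate'] (min_width=5, slack=9)
Total lines: 10

Answer: 10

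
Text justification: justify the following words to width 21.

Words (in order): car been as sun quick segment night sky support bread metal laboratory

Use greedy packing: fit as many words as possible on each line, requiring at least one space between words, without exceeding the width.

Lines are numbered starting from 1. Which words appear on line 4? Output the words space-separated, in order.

Line 1: ['car', 'been', 'as', 'sun', 'quick'] (min_width=21, slack=0)
Line 2: ['segment', 'night', 'sky'] (min_width=17, slack=4)
Line 3: ['support', 'bread', 'metal'] (min_width=19, slack=2)
Line 4: ['laboratory'] (min_width=10, slack=11)

Answer: laboratory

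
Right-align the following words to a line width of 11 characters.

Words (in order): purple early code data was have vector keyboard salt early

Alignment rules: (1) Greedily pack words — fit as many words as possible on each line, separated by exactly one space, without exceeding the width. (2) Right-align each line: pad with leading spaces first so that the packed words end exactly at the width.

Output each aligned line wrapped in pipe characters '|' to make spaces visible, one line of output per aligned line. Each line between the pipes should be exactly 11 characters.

Answer: |     purple|
| early code|
|   data was|
|have vector|
|   keyboard|
| salt early|

Derivation:
Line 1: ['purple'] (min_width=6, slack=5)
Line 2: ['early', 'code'] (min_width=10, slack=1)
Line 3: ['data', 'was'] (min_width=8, slack=3)
Line 4: ['have', 'vector'] (min_width=11, slack=0)
Line 5: ['keyboard'] (min_width=8, slack=3)
Line 6: ['salt', 'early'] (min_width=10, slack=1)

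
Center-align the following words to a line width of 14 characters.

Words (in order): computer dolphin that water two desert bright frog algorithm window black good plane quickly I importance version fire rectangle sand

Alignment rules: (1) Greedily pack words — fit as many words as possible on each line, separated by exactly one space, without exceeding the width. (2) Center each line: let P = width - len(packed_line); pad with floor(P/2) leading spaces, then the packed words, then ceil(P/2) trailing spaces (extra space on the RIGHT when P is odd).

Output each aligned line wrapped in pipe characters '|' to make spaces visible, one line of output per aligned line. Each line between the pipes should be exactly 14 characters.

Line 1: ['computer'] (min_width=8, slack=6)
Line 2: ['dolphin', 'that'] (min_width=12, slack=2)
Line 3: ['water', 'two'] (min_width=9, slack=5)
Line 4: ['desert', 'bright'] (min_width=13, slack=1)
Line 5: ['frog', 'algorithm'] (min_width=14, slack=0)
Line 6: ['window', 'black'] (min_width=12, slack=2)
Line 7: ['good', 'plane'] (min_width=10, slack=4)
Line 8: ['quickly', 'I'] (min_width=9, slack=5)
Line 9: ['importance'] (min_width=10, slack=4)
Line 10: ['version', 'fire'] (min_width=12, slack=2)
Line 11: ['rectangle', 'sand'] (min_width=14, slack=0)

Answer: |   computer   |
| dolphin that |
|  water two   |
|desert bright |
|frog algorithm|
| window black |
|  good plane  |
|  quickly I   |
|  importance  |
| version fire |
|rectangle sand|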